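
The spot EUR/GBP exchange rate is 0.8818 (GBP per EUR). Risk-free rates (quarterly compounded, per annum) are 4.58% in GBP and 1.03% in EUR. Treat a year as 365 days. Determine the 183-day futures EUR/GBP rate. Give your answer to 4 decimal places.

0.8975

By covered interest parity, F = S · (1+r_GBP/4)^(4T) / (1+r_EUR/4)^(4T)
= 0.8818 × 1.023095 / 1.005171 = 0.8818 × 1.017832
F = 0.8975 GBP per EUR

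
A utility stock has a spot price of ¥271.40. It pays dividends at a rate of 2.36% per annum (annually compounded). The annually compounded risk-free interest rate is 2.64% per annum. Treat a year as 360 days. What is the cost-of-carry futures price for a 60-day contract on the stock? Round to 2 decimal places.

F = S · (1+r)^T / (1+q)^T
= 271.40 × 1.004352 / 1.003895 = 271.40 × 1.000455
F = ¥271.52

¥271.52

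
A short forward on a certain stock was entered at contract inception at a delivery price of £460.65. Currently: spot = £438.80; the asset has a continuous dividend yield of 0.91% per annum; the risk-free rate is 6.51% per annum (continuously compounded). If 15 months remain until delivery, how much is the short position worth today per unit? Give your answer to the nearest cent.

-£9.19

Current fair forward for the remaining 15 months: F = S·e^((r − q)·T), (r − q) = 0.0651 − 0.0091 = 0.0560
F = 438.80 · e^(0.0560 × 15/12) = 438.80 × 1.072508 = 470.6165
Value of long forward = (F − K)·e^(−rT) = (470.6165 − 460.65) · e^(−0.0651·15/12)
= 9.9665 × 0.921848 = 9.19
Short position value = −(long value) = -£9.19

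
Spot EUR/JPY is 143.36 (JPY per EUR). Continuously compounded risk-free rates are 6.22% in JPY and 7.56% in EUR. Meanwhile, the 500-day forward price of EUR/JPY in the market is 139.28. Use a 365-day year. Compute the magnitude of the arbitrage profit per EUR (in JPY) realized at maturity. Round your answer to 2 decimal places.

Fair forward: F* = S·e^(carry·T), with carry = (r_JPY − r_EUR) = 0.0622 − 0.0756 = -0.0134
F* = 143.36 · e^(-0.0134 × 500/365) = 143.36 · e^-0.018356 = 143.36 × 0.981811 = 140.7524
Market 139.28 < fair 140.7524: forward underpriced → reverse cash-and-carry (short spot, go long the forward).
At maturity, profit = |F_mkt − F*| = |139.28 − 140.7524| = 1.47 per EUR (in JPY)

1.47 per EUR (in JPY)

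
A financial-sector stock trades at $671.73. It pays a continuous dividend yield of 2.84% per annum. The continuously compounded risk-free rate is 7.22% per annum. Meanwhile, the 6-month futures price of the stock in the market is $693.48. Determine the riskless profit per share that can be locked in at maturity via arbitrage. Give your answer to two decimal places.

$6.88 per share

Fair futures: F* = S·e^(carry·T), with carry = (r − q) = 0.0722 − 0.0284 = 0.0438
F* = 671.73 · e^(0.0438 × 6/12) = 671.73 · e^0.021900 = 671.73 × 1.022142 = $686.6034
Market $693.48 > fair $686.6034: forward overpriced → cash-and-carry (buy spot, short the forward).
At maturity, profit = |F_mkt − F*| = |693.48 − 686.6034| = $6.88 per share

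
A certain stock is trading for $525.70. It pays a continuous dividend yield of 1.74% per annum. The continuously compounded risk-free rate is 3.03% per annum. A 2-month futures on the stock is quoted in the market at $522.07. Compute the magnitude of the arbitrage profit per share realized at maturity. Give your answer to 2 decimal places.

$4.76 per share

Fair futures: F* = S·e^(carry·T), with carry = (r − q) = 0.0303 − 0.0174 = 0.0129
F* = 525.70 · e^(0.0129 × 2/12) = 525.70 · e^0.002150 = 525.70 × 1.002152 = $526.8313
Market $522.07 < fair $526.8313: forward underpriced → reverse cash-and-carry (short spot, go long the forward).
At maturity, profit = |F_mkt − F*| = |522.07 − 526.8313| = $4.76 per share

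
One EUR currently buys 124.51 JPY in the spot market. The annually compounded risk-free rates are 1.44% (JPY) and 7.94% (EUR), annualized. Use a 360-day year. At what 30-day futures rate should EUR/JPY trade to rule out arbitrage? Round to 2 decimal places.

By covered interest parity, F = S · (1+r_JPY)^T / (1+r_EUR)^T
= 124.51 × 1.001192 / 1.006387 = 124.51 × 0.994838
F = 123.87 JPY per EUR

123.87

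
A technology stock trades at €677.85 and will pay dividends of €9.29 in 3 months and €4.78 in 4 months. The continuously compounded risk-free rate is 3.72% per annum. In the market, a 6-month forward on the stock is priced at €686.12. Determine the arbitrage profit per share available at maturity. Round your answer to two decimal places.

€9.73 per share

PV(dividends) I = 9.29·e^(−0.0372·3/12) + 4.78·e^(−0.0372·4/12) = 13.9251
Fair forward F* = (S − I)·e^(rT) = (677.85 − 13.9251)·e^0.018600 = 663.9249 × 1.018774 = 676.3894
Market €686.12 > fair 676.3894: forward overpriced → cash-and-carry (borrow at r, buy the stock and collect the dividends, short the forward).
Profit at T = |F_mkt − F*| = |686.12 − 676.3894| = €9.73 per share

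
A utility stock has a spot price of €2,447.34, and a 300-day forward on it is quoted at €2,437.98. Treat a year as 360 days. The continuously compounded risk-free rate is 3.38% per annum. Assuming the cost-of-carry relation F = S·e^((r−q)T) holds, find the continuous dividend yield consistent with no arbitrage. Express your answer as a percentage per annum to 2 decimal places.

From F = S·e^((r−q)T): (r − q) = ln(F/S)/T
ln(2437.98/2447.34) = ln(0.996175) = -0.003832
(r − q) = -0.003832 / (300/360) = -0.004598
q = r − ln(F/S)/T = 0.0338 + 0.004598 = 0.038398
q = 3.84%

3.84%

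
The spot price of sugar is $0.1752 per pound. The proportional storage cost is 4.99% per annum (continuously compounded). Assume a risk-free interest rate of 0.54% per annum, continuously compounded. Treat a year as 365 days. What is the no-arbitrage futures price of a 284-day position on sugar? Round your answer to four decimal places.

Net carry = r + u − y = 0.0054 + 0.0499 − 0.0000 = 0.0553
F = S·e^((r+u−y)T) = 0.1752 · e^(0.0553 × 284/365) = 0.1752 · e^0.043028
= 0.1752 × 1.043967 = $0.1829 per pound

$0.1829 per pound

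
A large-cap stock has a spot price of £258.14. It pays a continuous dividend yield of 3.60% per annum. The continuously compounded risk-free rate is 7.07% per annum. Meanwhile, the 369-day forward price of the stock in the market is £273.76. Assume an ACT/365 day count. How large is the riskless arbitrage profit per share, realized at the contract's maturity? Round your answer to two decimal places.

£6.40 per share

Fair forward: F* = S·e^(carry·T), with carry = (r − q) = 0.0707 − 0.0360 = 0.0347
F* = 258.14 · e^(0.0347 × 369/365) = 258.14 · e^0.035080 = 258.14 × 1.035703 = £267.3564
Market £273.76 > fair £267.3564: forward overpriced → cash-and-carry (buy spot, short the forward).
At maturity, profit = |F_mkt − F*| = |273.76 − 267.3564| = £6.40 per share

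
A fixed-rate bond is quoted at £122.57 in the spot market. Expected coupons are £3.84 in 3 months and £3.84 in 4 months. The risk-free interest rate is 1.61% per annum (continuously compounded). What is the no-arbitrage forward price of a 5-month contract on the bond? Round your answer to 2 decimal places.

£115.70

PV(coupons) I = 3.84·e^(−0.0161·3/12) + 3.84·e^(−0.0161·4/12)
I = 3.8246 + 3.8194 = 7.6440
F = (S − I)·e^(rT) = (122.57 − 7.6440) · e^(0.0161·5/12)
= 114.9260 · e^0.006708 = 114.9260 × 1.006731 = £115.70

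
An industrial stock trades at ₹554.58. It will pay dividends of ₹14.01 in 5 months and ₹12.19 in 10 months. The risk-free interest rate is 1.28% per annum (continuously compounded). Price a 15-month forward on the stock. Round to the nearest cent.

₹537.11

PV(dividends) I = 14.01·e^(−0.0128·5/12) + 12.19·e^(−0.0128·10/12)
I = 13.9355 + 12.0607 = 25.9962
F = (S − I)·e^(rT) = (554.58 − 25.9962) · e^(0.0128·15/12)
= 528.5838 · e^0.016000 = 528.5838 × 1.016129 = ₹537.11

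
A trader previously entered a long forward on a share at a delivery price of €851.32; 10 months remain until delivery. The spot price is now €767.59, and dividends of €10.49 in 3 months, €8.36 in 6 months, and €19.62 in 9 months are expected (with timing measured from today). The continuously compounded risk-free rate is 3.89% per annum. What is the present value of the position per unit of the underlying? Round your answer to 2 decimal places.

PV(remaining dividends) I = 10.49·e^(−0.0389·3/12) + 8.36·e^(−0.0389·6/12) + 19.62·e^(−0.0389·9/12) = 37.6433
Current forward F = (S − I)·e^(rT) = (767.59 − 37.6433)·e^(0.0389·10/12) = 729.9467 × 1.032948 = 753.9970
Value (long) = (F − K)·e^(−rT) = (753.9970 − 851.32) × 0.968103 = -94.2187
Value = -€94.22

-€94.22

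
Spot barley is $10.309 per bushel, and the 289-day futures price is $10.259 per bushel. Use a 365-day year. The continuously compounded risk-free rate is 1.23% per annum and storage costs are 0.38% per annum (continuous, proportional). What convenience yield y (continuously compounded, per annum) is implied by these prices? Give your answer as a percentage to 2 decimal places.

2.22%

F = S·e^((r+u−y)T) ⇒ (r+u−y) = ln(F/S)/T
ln(10.259/10.309) = -0.004862; /T ⇒ -0.006141
y = r + u − ln(F/S)/T = 0.0123 + 0.0038 + 0.006141 = 0.022241
y = 2.22%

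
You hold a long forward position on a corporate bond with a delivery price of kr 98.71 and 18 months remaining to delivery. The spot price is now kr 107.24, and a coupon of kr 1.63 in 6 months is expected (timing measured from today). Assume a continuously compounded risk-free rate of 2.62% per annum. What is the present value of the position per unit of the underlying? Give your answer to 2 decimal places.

kr 10.73

PV(remaining coupons) I = 1.63·e^(−0.0262·6/12) = 1.6088
Current forward F = (S − I)·e^(rT) = (107.24 − 1.6088)·e^(0.0262·18/12) = 105.6312 × 1.040082 = 109.8651
Value (long) = (F − K)·e^(−rT) = (109.8651 − 98.71) × 0.961462 = 10.7252
Value = kr 10.73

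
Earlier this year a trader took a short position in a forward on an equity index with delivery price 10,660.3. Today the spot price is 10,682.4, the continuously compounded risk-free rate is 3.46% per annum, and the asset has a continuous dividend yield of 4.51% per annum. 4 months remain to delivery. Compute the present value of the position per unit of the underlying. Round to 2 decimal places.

15.05

Current fair forward for the remaining 4 months: F = S·e^((r − q)·T), (r − q) = 0.0346 − 0.0451 = -0.0105
F = 10682.4 · e^(-0.0105 × 4/12) = 10682.4 × 0.99650612 = 10645.0770
Value of long forward = (F − K)·e^(−rT) = (10645.0770 − 10660.3) · e^(−0.0346·4/12)
= -15.2230 × 0.98853292 = -15.05
Short position value = −(long value) = 15.05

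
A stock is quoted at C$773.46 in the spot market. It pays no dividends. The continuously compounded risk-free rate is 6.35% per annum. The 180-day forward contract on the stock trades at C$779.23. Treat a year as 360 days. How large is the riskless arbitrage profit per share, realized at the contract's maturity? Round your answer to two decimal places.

Fair forward: F* = S·e^(carry·T), with carry = r = 0.0635
F* = 773.46 · e^(0.0635 × 180/360) = 773.46 · e^0.031750 = 773.46 × 1.032259 = C$798.4110
Market C$779.23 < fair C$798.4110: forward underpriced → reverse cash-and-carry (short spot, go long the forward).
At maturity, profit = |F_mkt − F*| = |779.23 − 798.4110| = C$19.18 per share

C$19.18 per share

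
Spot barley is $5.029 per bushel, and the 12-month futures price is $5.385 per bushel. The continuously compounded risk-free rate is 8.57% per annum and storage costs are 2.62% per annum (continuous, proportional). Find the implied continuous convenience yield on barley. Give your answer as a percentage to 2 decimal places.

4.35%

F = S·e^((r+u−y)T) ⇒ (r+u−y) = ln(F/S)/T
ln(5.385/5.029) = 0.068396; /T ⇒ 0.068396
y = r + u − ln(F/S)/T = 0.0857 + 0.0262 − 0.068396 = 0.043504
y = 4.35%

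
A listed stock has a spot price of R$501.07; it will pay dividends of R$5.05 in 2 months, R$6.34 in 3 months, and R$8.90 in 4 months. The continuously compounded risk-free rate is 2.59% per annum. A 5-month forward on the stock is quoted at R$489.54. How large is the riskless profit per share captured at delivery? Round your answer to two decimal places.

PV(dividends) I = 5.05·e^(−0.0259·2/12) + 6.34·e^(−0.0259·3/12) + 8.90·e^(−0.0259·4/12) = 20.1508
Fair forward F* = (S − I)·e^(rT) = (501.07 − 20.1508)·e^0.010792 = 480.9192 × 1.010850 = 486.1372
Market R$489.54 > fair 486.1372: forward overpriced → cash-and-carry (borrow at r, buy the stock and collect the dividends, short the forward).
Profit at T = |F_mkt − F*| = |489.54 − 486.1372| = R$3.40 per share

R$3.40 per share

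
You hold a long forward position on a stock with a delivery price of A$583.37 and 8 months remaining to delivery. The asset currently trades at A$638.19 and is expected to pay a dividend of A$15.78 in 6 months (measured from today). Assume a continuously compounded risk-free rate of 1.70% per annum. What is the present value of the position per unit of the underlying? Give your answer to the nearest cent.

A$45.75

PV(remaining dividends) I = 15.78·e^(−0.0170·6/12) = 15.6464
Current forward F = (S − I)·e^(rT) = (638.19 − 15.6464)·e^(0.0170·8/12) = 622.5436 × 1.011398 = 629.6394
Value (long) = (F − K)·e^(−rT) = (629.6394 − 583.37) × 0.988731 = 45.7480
Value = A$45.75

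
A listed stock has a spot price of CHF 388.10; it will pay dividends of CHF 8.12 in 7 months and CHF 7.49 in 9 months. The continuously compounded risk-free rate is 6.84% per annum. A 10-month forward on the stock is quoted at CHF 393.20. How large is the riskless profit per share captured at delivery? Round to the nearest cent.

PV(dividends) I = 8.12·e^(−0.0684·7/12) + 7.49·e^(−0.0684·9/12) = 14.9178
Fair forward F* = (S − I)·e^(rT) = (388.10 − 14.9178)·e^0.057000 = 373.1822 × 1.058656 = 395.0716
Market CHF 393.20 < fair 395.0716: forward underpriced → reverse cash-and-carry (short the stock, invest proceeds at r, pay the dividends, go long the forward).
Profit at T = |F_mkt − F*| = |393.20 − 395.0716| = CHF 1.87 per share

CHF 1.87 per share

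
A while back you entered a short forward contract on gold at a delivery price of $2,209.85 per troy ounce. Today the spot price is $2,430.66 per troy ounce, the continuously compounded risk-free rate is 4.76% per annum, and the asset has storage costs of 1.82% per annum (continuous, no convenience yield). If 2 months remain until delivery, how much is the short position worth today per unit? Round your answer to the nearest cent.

Current fair forward for the remaining 2 months: F = S·e^((r + u)·T), (r + u) = 0.0476 + 0.0182 = 0.0658
F = 2430.66 · e^(0.0658 × 2/12) = 2430.66 × 1.01102702 = 2457.4629
Value of long forward = (F − K)·e^(−rT) = (2457.4629 − 2209.85) · e^(−0.0476·2/12)
= 247.6129 × 0.99209805 = 245.66
Short position value = −(long value) = -$245.66

-$245.66 per troy ounce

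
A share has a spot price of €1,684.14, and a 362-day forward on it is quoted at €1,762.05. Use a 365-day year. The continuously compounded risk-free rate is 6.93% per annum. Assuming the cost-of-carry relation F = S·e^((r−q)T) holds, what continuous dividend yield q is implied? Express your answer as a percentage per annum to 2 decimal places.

2.37%

From F = S·e^((r−q)T): (r − q) = ln(F/S)/T
ln(1762.05/1684.14) = ln(1.046261) = 0.045223
(r − q) = 0.045223 / (362/365) = 0.045598
q = r − ln(F/S)/T = 0.0693 − 0.045598 = 0.023702
q = 2.37%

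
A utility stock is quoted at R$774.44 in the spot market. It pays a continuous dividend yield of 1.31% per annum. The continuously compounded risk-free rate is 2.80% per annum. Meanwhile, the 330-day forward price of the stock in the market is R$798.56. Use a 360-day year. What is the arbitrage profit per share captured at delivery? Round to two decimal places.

Fair forward: F* = S·e^(carry·T), with carry = (r − q) = 0.0280 − 0.0131 = 0.0149
F* = 774.44 · e^(0.0149 × 330/360) = 774.44 · e^0.013658 = 774.44 × 1.013752 = R$785.0901
Market R$798.56 > fair R$785.0901: forward overpriced → cash-and-carry (buy spot, short the forward).
At maturity, profit = |F_mkt − F*| = |798.56 − 785.0901| = R$13.47 per share

R$13.47 per share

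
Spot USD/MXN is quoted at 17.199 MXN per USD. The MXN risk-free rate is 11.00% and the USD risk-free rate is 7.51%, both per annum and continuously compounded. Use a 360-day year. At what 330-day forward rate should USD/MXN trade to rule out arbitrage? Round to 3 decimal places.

17.758

F = S·e^((r_MXN − r_USD)T) = 17.199 · e^((0.1100 − 0.0751) × 330/360)
= 17.199 · e^0.031992 = 17.199 × 1.032509
F = 17.758 MXN per USD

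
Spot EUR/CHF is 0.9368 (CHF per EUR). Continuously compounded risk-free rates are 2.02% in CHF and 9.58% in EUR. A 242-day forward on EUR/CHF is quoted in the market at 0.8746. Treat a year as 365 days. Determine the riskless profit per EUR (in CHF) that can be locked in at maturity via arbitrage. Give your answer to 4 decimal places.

Fair forward: F* = S·e^(carry·T), with carry = (r_CHF − r_EUR) = 0.0202 − 0.0958 = -0.0756
F* = 0.9368 · e^(-0.0756 × 242/365) = 0.9368 · e^-0.050124 = 0.9368 × 0.951111 = 0.8910
Market 0.8746 < fair 0.8910: forward underpriced → reverse cash-and-carry (short spot, go long the forward).
At maturity, profit = |F_mkt − F*| = |0.8746 − 0.8910| = 0.0164 per EUR (in CHF)

0.0164 per EUR (in CHF)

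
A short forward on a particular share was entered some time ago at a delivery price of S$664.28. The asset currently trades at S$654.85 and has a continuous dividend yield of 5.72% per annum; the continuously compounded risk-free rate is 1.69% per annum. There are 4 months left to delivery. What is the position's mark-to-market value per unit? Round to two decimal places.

Current fair forward for the remaining 4 months: F = S·e^((r − q)·T), (r − q) = 0.0169 − 0.0572 = -0.0403
F = 654.85 · e^(-0.0403 × 4/12) = 654.85 × 0.986656 = 646.1117
Value of long forward = (F − K)·e^(−rT) = (646.1117 − 664.28) · e^(−0.0169·4/12)
= -18.1683 × 0.994383 = -18.07
Short position value = −(long value) = S$18.07

S$18.07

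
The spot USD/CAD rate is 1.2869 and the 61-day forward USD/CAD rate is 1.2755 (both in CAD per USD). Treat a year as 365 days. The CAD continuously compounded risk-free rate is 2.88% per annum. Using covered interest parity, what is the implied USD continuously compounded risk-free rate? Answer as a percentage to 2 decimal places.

8.20%

F = S·e^((r_CAD − r_USD)T) ⇒ r_USD = r_CAD − ln(F/S)/T
ln(1.2755/1.2869) = -0.008898; /(61/365) = -0.053242
r_USD = 0.0288 + 0.053242 = 0.082042
r_USD = 8.20%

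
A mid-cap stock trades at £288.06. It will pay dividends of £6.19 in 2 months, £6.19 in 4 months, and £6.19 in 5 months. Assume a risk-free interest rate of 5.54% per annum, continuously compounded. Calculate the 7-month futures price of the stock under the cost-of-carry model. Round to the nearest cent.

£278.66

PV(dividends) I = 6.19·e^(−0.0554·2/12) + 6.19·e^(−0.0554·4/12) + 6.19·e^(−0.0554·5/12)
I = 6.1331 + 6.0767 + 6.0488 = 18.2586
F = (S − I)·e^(rT) = (288.06 − 18.2586) · e^(0.0554·7/12)
= 269.8014 · e^0.032317 = 269.8014 × 1.032845 = £278.66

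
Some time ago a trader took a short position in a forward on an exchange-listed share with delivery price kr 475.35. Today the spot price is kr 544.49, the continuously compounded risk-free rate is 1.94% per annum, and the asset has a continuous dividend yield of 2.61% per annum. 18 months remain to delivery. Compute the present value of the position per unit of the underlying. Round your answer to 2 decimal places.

-kr 61.87

Current fair forward for the remaining 18 months: F = S·e^((r − q)·T), (r − q) = 0.0194 − 0.0261 = -0.0067
F = 544.49 · e^(-0.0067 × 18/12) = 544.49 × 0.990000 = 539.0451
Value of long forward = (F − K)·e^(−rT) = (539.0451 − 475.35) · e^(−0.0194·18/12)
= 63.6951 × 0.971319 = 61.87
Short position value = −(long value) = -kr 61.87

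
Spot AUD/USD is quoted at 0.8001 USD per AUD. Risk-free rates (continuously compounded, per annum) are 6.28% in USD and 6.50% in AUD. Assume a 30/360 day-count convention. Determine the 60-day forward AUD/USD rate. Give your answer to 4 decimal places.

F = S·e^((r_USD − r_AUD)T) = 0.8001 · e^((0.0628 − 0.0650) × 60/360)
= 0.8001 · e^-0.000367 = 0.8001 × 0.999633
F = 0.7998 USD per AUD

0.7998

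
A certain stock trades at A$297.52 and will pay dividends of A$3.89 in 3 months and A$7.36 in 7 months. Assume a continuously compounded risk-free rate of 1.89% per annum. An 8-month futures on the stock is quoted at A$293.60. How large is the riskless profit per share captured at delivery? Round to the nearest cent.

A$3.60 per share

PV(dividends) I = 3.89·e^(−0.0189·3/12) + 7.36·e^(−0.0189·7/12) = 11.1510
Fair futures F* = (S − I)·e^(rT) = (297.52 − 11.1510)·e^0.012600 = 286.3690 × 1.012680 = 290.0002
Market A$293.60 > fair 290.0002: forward overpriced → cash-and-carry (borrow at r, buy the stock and collect the dividends, short the forward).
Profit at T = |F_mkt − F*| = |293.60 − 290.0002| = A$3.60 per share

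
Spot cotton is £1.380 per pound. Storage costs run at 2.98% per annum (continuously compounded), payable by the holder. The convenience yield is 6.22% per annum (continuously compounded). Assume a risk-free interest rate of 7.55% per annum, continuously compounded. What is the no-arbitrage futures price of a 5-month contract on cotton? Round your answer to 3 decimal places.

£1.405 per pound

Net carry = r + u − y = 0.0755 + 0.0298 − 0.0622 = 0.0431
F = S·e^((r+u−y)T) = 1.380 · e^(0.0431 × 5/12) = 1.380 · e^0.017958
= 1.380 × 1.018120 = £1.405 per pound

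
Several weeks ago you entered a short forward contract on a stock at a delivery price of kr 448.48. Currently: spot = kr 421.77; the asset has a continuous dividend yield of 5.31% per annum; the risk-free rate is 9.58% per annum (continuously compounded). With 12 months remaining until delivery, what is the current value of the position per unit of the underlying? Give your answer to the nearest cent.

Current fair forward for the remaining 12 months: F = S·e^((r − q)·T), (r − q) = 0.0958 − 0.0531 = 0.0427
F = 421.77 · e^(0.0427 × 12/12) = 421.77 × 1.043625 = 440.1697
Value of long forward = (F − K)·e^(−rT) = (440.1697 − 448.48) · e^(−0.0958·12/12)
= -8.3103 × 0.908646 = -7.55
Short position value = −(long value) = kr 7.55

kr 7.55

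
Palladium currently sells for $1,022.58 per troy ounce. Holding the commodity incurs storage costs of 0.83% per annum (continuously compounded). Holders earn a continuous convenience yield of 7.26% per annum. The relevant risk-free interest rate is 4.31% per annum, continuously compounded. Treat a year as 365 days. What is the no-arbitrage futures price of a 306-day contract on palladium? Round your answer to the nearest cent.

Net carry = r + u − y = 0.0431 + 0.0083 − 0.0726 = -0.0212
F = S·e^((r+u−y)T) = 1022.58 · e^(-0.0212 × 306/365) = 1022.58 · e^-0.01777315
= 1022.58 × 0.98238386 = $1,004.57 per troy ounce

$1,004.57 per troy ounce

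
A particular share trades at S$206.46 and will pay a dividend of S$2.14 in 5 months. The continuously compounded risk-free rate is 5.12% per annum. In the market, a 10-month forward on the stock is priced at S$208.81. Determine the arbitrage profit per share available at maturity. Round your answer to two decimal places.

PV(dividends) I = 2.14·e^(−0.0512·5/12) = 2.0948
Fair forward F* = (S − I)·e^(rT) = (206.46 − 2.0948)·e^0.042667 = 204.3652 × 1.043590 = 213.2735
Market S$208.81 < fair 213.2735: forward underpriced → reverse cash-and-carry (short the stock, invest proceeds at r, pay the dividends, go long the forward).
Profit at T = |F_mkt − F*| = |208.81 − 213.2735| = S$4.46 per share

S$4.46 per share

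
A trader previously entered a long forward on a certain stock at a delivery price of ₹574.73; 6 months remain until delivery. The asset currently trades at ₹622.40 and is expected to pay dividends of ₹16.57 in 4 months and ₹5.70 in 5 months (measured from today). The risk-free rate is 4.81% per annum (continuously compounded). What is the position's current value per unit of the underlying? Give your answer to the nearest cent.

₹39.43

PV(remaining dividends) I = 16.57·e^(−0.0481·4/12) + 5.70·e^(−0.0481·5/12) = 21.8933
Current forward F = (S − I)·e^(rT) = (622.40 − 21.8933)·e^(0.0481·6/12) = 600.5067 × 1.024342 = 615.1242
Value (long) = (F − K)·e^(−rT) = (615.1242 − 574.73) × 0.976237 = 39.4343
Value = ₹39.43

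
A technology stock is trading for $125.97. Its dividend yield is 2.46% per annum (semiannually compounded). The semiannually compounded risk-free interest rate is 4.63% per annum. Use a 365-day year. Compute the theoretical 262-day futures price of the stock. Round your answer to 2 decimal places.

$127.91

F = S · (1+r/2)^(2T) / (1+q/2)^(2T)
= 125.97 × 1.033401 / 1.017705 = 125.97 × 1.015423
F = $127.91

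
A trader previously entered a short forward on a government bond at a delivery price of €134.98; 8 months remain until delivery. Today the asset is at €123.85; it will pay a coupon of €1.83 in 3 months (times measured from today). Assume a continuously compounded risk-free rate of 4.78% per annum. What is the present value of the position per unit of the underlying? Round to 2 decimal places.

PV(remaining coupons) I = 1.83·e^(−0.0478·3/12) = 1.8083
Current forward F = (S − I)·e^(rT) = (123.85 − 1.8083)·e^(0.0478·8/12) = 122.0417 × 1.032380 = 125.9934
Value (long) = (F − K)·e^(−rT) = (125.9934 − 134.98) × 0.968636 = -8.7047
Short position value = −(long value) = €8.70

€8.70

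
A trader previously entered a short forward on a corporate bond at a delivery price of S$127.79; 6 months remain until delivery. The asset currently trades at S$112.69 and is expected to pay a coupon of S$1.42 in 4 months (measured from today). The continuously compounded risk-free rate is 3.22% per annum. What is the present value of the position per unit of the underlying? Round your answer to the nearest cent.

PV(remaining coupons) I = 1.42·e^(−0.0322·4/12) = 1.4048
Current forward F = (S − I)·e^(rT) = (112.69 − 1.4048)·e^(0.0322·6/12) = 111.2852 × 1.016230 = 113.0914
Value (long) = (F − K)·e^(−rT) = (113.0914 − 127.79) × 0.984029 = -14.4638
Short position value = −(long value) = S$14.46

S$14.46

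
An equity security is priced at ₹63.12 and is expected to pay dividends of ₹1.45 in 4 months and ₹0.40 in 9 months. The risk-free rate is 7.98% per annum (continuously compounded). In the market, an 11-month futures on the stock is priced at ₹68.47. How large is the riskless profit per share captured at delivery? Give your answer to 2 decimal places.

PV(dividends) I = 1.45·e^(−0.0798·4/12) + 0.40·e^(−0.0798·9/12) = 1.7887
Fair futures F* = (S − I)·e^(rT) = (63.12 − 1.7887)·e^0.073150 = 61.3313 × 1.075892 = 65.9859
Market ₹68.47 > fair 65.9859: forward overpriced → cash-and-carry (borrow at r, buy the stock and collect the dividends, short the forward).
Profit at T = |F_mkt − F*| = |68.47 − 65.9859| = ₹2.48 per share

₹2.48 per share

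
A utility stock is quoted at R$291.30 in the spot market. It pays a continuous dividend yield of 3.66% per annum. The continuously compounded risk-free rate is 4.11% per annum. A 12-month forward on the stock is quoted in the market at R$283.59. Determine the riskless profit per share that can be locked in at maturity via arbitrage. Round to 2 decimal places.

R$9.02 per share

Fair forward: F* = S·e^(carry·T), with carry = (r − q) = 0.0411 − 0.0366 = 0.0045
F* = 291.30 · e^(0.0045 × 12/12) = 291.30 · e^0.004500 = 291.30 × 1.004510 = R$292.6138
Market R$283.59 < fair R$292.6138: forward underpriced → reverse cash-and-carry (short spot, go long the forward).
At maturity, profit = |F_mkt − F*| = |283.59 − 292.6138| = R$9.02 per share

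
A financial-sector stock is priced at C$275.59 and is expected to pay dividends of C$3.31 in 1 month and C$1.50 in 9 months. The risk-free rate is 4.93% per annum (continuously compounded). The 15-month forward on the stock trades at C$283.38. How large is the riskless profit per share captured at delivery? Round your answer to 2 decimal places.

C$4.68 per share

PV(dividends) I = 3.31·e^(−0.0493·1/12) + 1.50·e^(−0.0493·9/12) = 4.7420
Fair forward F* = (S − I)·e^(rT) = (275.59 − 4.7420)·e^0.061625 = 270.8480 × 1.063563 = 288.0639
Market C$283.38 < fair 288.0639: forward underpriced → reverse cash-and-carry (short the stock, invest proceeds at r, pay the dividends, go long the forward).
Profit at T = |F_mkt − F*| = |283.38 − 288.0639| = C$4.68 per share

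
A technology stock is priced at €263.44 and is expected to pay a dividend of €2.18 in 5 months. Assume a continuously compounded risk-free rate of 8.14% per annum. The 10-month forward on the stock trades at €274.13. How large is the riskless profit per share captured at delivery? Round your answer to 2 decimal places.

PV(dividends) I = 2.18·e^(−0.0814·5/12) = 2.1073
Fair forward F* = (S − I)·e^(rT) = (263.44 − 2.1073)·e^0.067833 = 261.3327 × 1.070187 = 279.6749
Market €274.13 < fair 279.6749: forward underpriced → reverse cash-and-carry (short the stock, invest proceeds at r, pay the dividends, go long the forward).
Profit at T = |F_mkt − F*| = |274.13 − 279.6749| = €5.54 per share

€5.54 per share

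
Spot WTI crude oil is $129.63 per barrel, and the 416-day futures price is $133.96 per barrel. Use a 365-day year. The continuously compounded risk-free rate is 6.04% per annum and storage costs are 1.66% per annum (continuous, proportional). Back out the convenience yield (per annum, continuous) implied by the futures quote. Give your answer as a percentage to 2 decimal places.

F = S·e^((r+u−y)T) ⇒ (r+u−y) = ln(F/S)/T
ln(133.96/129.63) = 0.032857; /T ⇒ 0.028829
y = r + u − ln(F/S)/T = 0.0604 + 0.0166 − 0.028829 = 0.048171
y = 4.82%

4.82%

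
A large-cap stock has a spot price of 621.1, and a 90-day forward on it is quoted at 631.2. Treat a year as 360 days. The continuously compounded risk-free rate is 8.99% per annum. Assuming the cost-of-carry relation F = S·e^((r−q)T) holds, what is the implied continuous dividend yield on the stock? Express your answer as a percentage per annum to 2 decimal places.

From F = S·e^((r−q)T): (r − q) = ln(F/S)/T
ln(631.2/621.1) = ln(1.016261) = 0.016130
(r − q) = 0.016130 / (90/360) = 0.064520
q = r − ln(F/S)/T = 0.0899 − 0.064520 = 0.025380
q = 2.54%

2.54%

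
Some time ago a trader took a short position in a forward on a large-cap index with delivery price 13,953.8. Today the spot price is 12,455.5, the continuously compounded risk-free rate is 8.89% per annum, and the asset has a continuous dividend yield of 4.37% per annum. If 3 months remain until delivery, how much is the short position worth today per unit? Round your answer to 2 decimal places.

Current fair forward for the remaining 3 months: F = S·e^((r − q)·T), (r − q) = 0.0889 − 0.0437 = 0.0452
F = 12455.5 · e^(0.0452 × 3/12) = 12455.5 × 1.01136409 = 12597.0454
Value of long forward = (F − K)·e^(−rT) = (12597.0454 − 13953.8) · e^(−0.0889·3/12)
= -1356.7546 × 0.97802016 = -1326.93
Short position value = −(long value) = 1326.93

1326.93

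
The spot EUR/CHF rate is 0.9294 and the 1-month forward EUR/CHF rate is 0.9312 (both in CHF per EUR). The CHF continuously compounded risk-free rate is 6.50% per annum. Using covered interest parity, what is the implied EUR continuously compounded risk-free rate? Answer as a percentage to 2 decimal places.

F = S·e^((r_CHF − r_EUR)T) ⇒ r_EUR = r_CHF − ln(F/S)/T
ln(0.9312/0.9294) = 0.001935; /(1/12) = 0.023220
r_EUR = 0.0650 − 0.023220 = 0.041780
r_EUR = 4.18%

4.18%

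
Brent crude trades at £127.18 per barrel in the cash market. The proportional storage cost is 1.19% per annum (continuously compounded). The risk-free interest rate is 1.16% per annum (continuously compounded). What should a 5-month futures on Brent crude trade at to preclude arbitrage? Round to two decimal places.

£128.43 per barrel

Net carry = r + u − y = 0.0116 + 0.0119 − 0.0000 = 0.0235
F = S·e^((r+u−y)T) = 127.18 · e^(0.0235 × 5/12) = 127.18 · e^0.009792
= 127.18 × 1.009840 = £128.43 per barrel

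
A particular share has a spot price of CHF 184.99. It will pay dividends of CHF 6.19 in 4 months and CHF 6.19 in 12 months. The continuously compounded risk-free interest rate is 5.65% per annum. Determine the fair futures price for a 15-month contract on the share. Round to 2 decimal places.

PV(dividends) I = 6.19·e^(−0.0565·4/12) + 6.19·e^(−0.0565·12/12)
I = 6.0745 + 5.8500 = 11.9245
F = (S − I)·e^(rT) = (184.99 − 11.9245) · e^(0.0565·15/12)
= 173.0655 · e^0.070625 = 173.0655 × 1.073179 = CHF 185.73

CHF 185.73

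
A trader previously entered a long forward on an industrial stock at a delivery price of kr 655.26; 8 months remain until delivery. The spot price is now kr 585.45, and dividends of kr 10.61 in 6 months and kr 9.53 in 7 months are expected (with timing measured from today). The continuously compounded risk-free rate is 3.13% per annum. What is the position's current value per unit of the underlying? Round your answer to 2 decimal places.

-kr 76.08

PV(remaining dividends) I = 10.61·e^(−0.0313·6/12) + 9.53·e^(−0.0313·7/12) = 19.8028
Current forward F = (S − I)·e^(rT) = (585.45 − 19.8028)·e^(0.0313·8/12) = 565.6472 × 1.021086 = 577.5744
Value (long) = (F − K)·e^(−rT) = (577.5744 − 655.26) × 0.979350 = -76.0814
Value = -kr 76.08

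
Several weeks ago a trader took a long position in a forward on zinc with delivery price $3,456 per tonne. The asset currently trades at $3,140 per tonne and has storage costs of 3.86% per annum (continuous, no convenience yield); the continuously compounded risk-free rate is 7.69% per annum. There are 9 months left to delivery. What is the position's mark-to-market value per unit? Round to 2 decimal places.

Current fair forward for the remaining 9 months: F = S·e^((r + u)·T), (r + u) = 0.0769 + 0.0386 = 0.1155
F = 3140 · e^(0.1155 × 9/12) = 3140 × 1.09048767 = 3424.1313
Value of long forward = (F − K)·e^(−rT) = (3424.1313 − 3456) · e^(−0.0769·9/12)
= -31.8687 × 0.94395668 = -30.08

-$30.08 per tonne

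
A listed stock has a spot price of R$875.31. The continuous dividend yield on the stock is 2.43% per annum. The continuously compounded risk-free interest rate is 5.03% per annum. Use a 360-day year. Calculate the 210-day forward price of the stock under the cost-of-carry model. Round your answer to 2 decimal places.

F = S·e^((r − q)T) = 875.31 · e^((0.0503 − 0.0243) × 210/360)
= 875.31 · e^0.015167 = 875.31 × 1.015283
F = R$888.69

R$888.69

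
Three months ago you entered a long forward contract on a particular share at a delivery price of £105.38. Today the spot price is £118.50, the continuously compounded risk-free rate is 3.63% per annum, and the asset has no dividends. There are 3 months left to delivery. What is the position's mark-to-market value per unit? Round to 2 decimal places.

Current fair forward for the remaining 3 months: F = S·e^(r·T), r = 0.0363
F = 118.50 · e^(0.0363 × 3/12) = 118.50 × 1.009116 = 119.5802
Value of long forward = (F − K)·e^(−rT) = (119.5802 − 105.38) · e^(−0.0363·3/12)
= 14.2002 × 0.990966 = 14.07

£14.07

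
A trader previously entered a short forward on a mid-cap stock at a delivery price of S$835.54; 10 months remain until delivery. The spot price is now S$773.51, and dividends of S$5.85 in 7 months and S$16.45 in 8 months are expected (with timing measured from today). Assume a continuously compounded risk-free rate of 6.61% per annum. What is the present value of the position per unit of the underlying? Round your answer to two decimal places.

PV(remaining dividends) I = 5.85·e^(−0.0661·7/12) + 16.45·e^(−0.0661·8/12) = 21.3696
Current forward F = (S − I)·e^(rT) = (773.51 − 21.3696)·e^(0.0661·10/12) = 752.1404 × 1.056629 = 794.7334
Value (long) = (F − K)·e^(−rT) = (794.7334 − 835.54) × 0.946406 = -38.6196
Short position value = −(long value) = S$38.62

S$38.62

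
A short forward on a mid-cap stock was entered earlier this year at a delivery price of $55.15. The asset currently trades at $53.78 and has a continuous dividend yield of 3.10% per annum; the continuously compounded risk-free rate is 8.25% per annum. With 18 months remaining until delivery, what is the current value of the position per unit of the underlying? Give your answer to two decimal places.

-$2.61

Current fair forward for the remaining 18 months: F = S·e^((r − q)·T), (r − q) = 0.0825 − 0.0310 = 0.0515
F = 53.78 · e^(0.0515 × 18/12) = 53.78 × 1.080312 = 58.0992
Value of long forward = (F − K)·e^(−rT) = (58.0992 − 55.15) · e^(−0.0825·18/12)
= 2.9492 × 0.883601 = 2.61
Short position value = −(long value) = -$2.61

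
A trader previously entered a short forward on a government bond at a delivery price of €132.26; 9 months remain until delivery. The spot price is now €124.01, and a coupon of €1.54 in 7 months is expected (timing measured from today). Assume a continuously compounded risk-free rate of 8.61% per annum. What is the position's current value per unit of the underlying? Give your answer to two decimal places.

PV(remaining coupons) I = 1.54·e^(−0.0861·7/12) = 1.4646
Current forward F = (S − I)·e^(rT) = (124.01 − 1.4646)·e^(0.0861·9/12) = 122.5454 × 1.066706 = 130.7199
Value (long) = (F − K)·e^(−rT) = (130.7199 − 132.26) × 0.937466 = -1.4438
Short position value = −(long value) = €1.44

€1.44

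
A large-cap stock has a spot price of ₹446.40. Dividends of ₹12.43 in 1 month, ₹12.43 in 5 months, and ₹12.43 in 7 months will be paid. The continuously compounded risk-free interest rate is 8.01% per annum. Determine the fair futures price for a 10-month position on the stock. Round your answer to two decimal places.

₹438.48

PV(dividends) I = 12.43·e^(−0.0801·1/12) + 12.43·e^(−0.0801·5/12) + 12.43·e^(−0.0801·7/12)
I = 12.3473 + 12.0220 + 11.8626 = 36.2319
F = (S − I)·e^(rT) = (446.40 − 36.2319) · e^(0.0801·10/12)
= 410.1681 · e^0.066750 = 410.1681 × 1.069028 = ₹438.48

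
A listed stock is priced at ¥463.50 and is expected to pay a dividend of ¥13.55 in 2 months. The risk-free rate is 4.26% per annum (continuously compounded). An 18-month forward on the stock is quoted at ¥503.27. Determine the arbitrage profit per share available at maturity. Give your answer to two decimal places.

PV(dividends) I = 13.55·e^(−0.0426·2/12) = 13.4541
Fair forward F* = (S − I)·e^(rT) = (463.50 − 13.4541)·e^0.063900 = 450.0459 × 1.065986 = 479.7426
Market ¥503.27 > fair 479.7426: forward overpriced → cash-and-carry (borrow at r, buy the stock and collect the dividends, short the forward).
Profit at T = |F_mkt − F*| = |503.27 − 479.7426| = ¥23.53 per share

¥23.53 per share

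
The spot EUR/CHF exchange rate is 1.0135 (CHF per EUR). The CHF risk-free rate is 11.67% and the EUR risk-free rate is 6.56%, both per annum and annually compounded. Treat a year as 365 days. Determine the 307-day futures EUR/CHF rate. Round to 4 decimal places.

By covered interest parity, F = S · (1+r_CHF)^T / (1+r_EUR)^T
= 1.0135 × 1.097284 / 1.054895 = 1.0135 × 1.040183
F = 1.0542 CHF per EUR

1.0542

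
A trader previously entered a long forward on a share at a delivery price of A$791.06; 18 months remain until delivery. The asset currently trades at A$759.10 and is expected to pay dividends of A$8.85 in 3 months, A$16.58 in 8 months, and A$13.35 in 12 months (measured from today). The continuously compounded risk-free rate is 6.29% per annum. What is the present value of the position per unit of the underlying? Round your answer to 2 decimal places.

A$2.12

PV(remaining dividends) I = 8.85·e^(−0.0629·3/12) + 16.58·e^(−0.0629·8/12) + 13.35·e^(−0.0629·12/12) = 37.1472
Current forward F = (S − I)·e^(rT) = (759.10 − 37.1472)·e^(0.0629·18/12) = 721.9528 × 1.098944 = 793.3857
Value (long) = (F − K)·e^(−rT) = (793.3857 − 791.06) × 0.909964 = 2.1163
Value = A$2.12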